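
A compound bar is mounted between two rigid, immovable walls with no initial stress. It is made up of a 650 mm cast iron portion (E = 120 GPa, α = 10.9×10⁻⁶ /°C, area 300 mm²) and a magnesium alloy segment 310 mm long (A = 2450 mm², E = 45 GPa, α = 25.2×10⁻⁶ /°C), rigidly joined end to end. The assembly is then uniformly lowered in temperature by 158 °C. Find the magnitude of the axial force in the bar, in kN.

Free thermal contraction of the whole bar: Σ αᵢΔT Lᵢ = 10.9×10⁻⁶×158×650 + 25.2×10⁻⁶×158×310 = 2.354 mm.
The walls prevent any net length change, so an axial force P (same in every segment) develops. Compatibility: P · Σ Lᵢ/(AᵢEᵢ) = δ_free.
The series flexibility is Σ Lᵢ/(AᵢEᵢ) = 650/(300×120×10³) + 310/(2450×45×10³) = 2.087×10⁻⁵ mm/N.
Hence P = δ_free / Σ(L/AE) = 2.354/2.087×10⁻⁵ = 112.8 kN (tensile).

P ≈ 113 kN (tensile)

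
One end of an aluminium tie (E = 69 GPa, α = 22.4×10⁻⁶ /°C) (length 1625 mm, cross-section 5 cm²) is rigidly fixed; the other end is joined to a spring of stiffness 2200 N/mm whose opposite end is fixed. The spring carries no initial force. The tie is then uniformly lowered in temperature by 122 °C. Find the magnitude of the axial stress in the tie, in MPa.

Free thermal contraction: δ_free = αΔT L = 22.4×10⁻⁶ × 122 × 1625 = 4.441 mm.
Let P be the tensile force in the spring. The tie extends elastically by PL/(AE) and the spring stretches by P/k; together these equal δ_free.
P [ L/(AE) + 1/k ] = δ_free → P [ 1625/(500×69×10³) + 1/(2200) ] = 4.441.
P = 4.441 / 0.0005016 = 8852 N.
σ = P/A = 8852/500 = 17.7 MPa.

σ ≈ 17.7 MPa (tensile)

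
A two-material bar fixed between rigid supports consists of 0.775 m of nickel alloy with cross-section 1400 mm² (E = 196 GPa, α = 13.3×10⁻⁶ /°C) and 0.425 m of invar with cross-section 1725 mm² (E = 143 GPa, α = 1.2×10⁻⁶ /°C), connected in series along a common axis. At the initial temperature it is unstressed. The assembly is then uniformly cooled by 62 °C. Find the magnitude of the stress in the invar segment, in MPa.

σ ≈ 85.5 MPa (tensile)

If the supports were absent, the total length change would be Σ αᵢΔT Lᵢ = 13.3×10⁻⁶×62×775 + 1.2×10⁻⁶×62×425 = 0.6707 mm.
Since the ends are fixed, an axial force P builds up, equal in every segment, with P · Σ Lᵢ/(AᵢEᵢ) = δ_free.
Σ Lᵢ/(AᵢEᵢ) = 775/(1400×196×10³) + 425/(1725×143×10³) = 4.547×10⁻⁶ mm/N.
So P = 0.6707 / 4.547×10⁻⁶ = 147.5 kN, tensile.
σ_{invar} = P / A = 147500 / 1725 = 85.5 MPa.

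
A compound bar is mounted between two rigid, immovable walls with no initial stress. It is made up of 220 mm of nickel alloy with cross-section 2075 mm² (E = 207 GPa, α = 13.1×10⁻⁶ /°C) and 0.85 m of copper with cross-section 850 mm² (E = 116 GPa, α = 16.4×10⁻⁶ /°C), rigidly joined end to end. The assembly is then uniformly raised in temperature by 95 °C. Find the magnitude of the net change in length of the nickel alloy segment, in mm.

With the walls removed the bar would change length by δ_free = Σ αᵢΔT Lᵢ = 13.1×10⁻⁶×95×220 + 16.4×10⁻⁶×95×850 = 1.598 mm.
The rigid supports impose zero overall length change; the single axial force P common to all segments must satisfy P Σ Lᵢ/(AᵢEᵢ) = δ_free.
Σ Lᵢ/(AᵢEᵢ) = 220/(2075×207×10³) + 850/(850×116×10³) = 9.133×10⁻⁶ mm/N.
Hence P = δ_free / Σ(L/AE) = 1.598/9.133×10⁻⁶ = 175 kN (compressive).
For the nickel alloy segment, free thermal change = 13.1×10⁻⁶×95×220 = 0.2738 mm and elastic change from P = 175000×220/(2075×207×10³) = 0.08962 mm; these oppose, so the net change is 0.184 mm (segment lengthens).

|ΔL| ≈ 0.184 mm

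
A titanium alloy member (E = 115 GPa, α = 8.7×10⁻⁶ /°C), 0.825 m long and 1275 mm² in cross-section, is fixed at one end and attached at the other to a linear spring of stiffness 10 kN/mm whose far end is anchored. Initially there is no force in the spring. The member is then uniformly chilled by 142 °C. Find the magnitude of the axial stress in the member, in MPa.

If the spring were absent the member would shorten by αΔT L = 8.7×10⁻⁶ × 142 × 825 = 1.019 mm.
Let P be the tensile force in the spring. The member extends elastically by PL/(AE) and the spring stretches by P/k; together these equal δ_free.
P [ L/(AE) + 1/k ] = δ_free → P [ 825/(1275×115×10³) + 1/(10×10³) ] = 1.019.
P = 1.019 / 0.0001056 = 9649 N.
σ = P/A = 9649/1275 = 7.568 MPa.

σ ≈ 7.57 MPa (tensile)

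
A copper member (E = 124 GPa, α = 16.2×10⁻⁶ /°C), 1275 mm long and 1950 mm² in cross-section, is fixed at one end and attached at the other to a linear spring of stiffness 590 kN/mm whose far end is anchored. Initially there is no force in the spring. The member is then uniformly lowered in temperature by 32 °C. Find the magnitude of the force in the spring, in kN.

The unrestrained thermal change is αΔT L = 16.2×10⁻⁶ × 32 × 1275 = 0.661 mm.
Let P be the tensile force in the spring. The member extends elastically by PL/(AE) and the spring stretches by P/k; together these equal δ_free.
So P = δ_free / [L/(AE) + 1/k] = 0.661 / [ 1275/(1950×124×10³) + 1/(590×10³) ].
P = 0.661 / 6.968×10⁻⁶ = 94860 N.

P ≈ 94.9 kN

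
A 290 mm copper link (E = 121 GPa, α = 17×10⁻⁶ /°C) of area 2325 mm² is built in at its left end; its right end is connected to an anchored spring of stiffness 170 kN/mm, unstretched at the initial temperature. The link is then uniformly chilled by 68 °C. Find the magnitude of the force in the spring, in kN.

P ≈ 48.5 kN

Free thermal contraction: δ_free = αΔT L = 17×10⁻⁶ × 68 × 290 = 0.3352 mm.
Let P be the tensile force in the spring. The link extends elastically by PL/(AE) and the spring stretches by P/k; together these equal δ_free.
So P = δ_free / [L/(AE) + 1/k] = 0.3352 / [ 290/(2325×121×10³) + 1/(170×10³) ].
P = 0.3352 / 6.913×10⁻⁶ = 48490 N.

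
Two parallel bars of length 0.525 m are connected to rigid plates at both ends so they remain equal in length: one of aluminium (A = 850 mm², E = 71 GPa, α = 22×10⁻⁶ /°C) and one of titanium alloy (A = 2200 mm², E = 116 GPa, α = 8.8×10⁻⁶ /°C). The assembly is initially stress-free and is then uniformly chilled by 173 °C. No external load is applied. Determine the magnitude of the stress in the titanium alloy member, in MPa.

Equilibrium of a rigid end plate with no external load gives equal and opposite internal forces ±P in the two members. Since α_{aluminium} > α_{titanium alloy}, cooling drives the aluminium into tension and the titanium alloy into compression.
Setting the final lengths equal and cancelling L: (α₁ − α₂)ΔT = P/(A₁E₁) + P/(A₂E₂).
|α₁ − α₂|·ΔT = 13.2×10⁻⁶ × 173 = 0.002284.
1/(A₁E₁) + 1/(A₂E₂) = 1/(850×71×10³) + 1/(2200×116×10³) = 2.049×10⁻⁸ N⁻¹.
P = 0.002284 / 2.049×10⁻⁸ = 111500 N = 111.5 kN.
σ_{titanium alloy} = P/A₂ = 111500/2200 = 50.66 MPa, compressive.

σ ≈ 50.7 MPa (compressive)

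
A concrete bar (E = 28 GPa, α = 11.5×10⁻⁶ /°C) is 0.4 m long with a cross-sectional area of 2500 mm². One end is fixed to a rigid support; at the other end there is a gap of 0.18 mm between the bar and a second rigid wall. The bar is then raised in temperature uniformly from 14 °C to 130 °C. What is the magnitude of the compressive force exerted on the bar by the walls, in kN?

Unrestrained expansion: δ_free = αΔT L = 11.5×10⁻⁶ × 116 × 400 = 0.5336 mm.
After closing the 0.18 mm clearance, 0.5336 − 0.18 = 0.3536 mm of expansion remains to be suppressed by the wall.
So σ = E(δ_free − g)/L = 28×10³ × 0.3536/400 = 24.75 MPa.
P = σA = 24.75 × 2500 = 61.88 kN.

P ≈ 61.9 kN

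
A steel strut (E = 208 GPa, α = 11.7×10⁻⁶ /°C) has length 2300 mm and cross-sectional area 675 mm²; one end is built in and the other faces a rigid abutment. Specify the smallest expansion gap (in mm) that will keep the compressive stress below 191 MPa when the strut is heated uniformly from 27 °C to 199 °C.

Free expansion if unrestrained: δ_free = αΔT L = 11.7×10⁻⁶ × 172 × 2300 = 4.629 mm.
A stress of 191 MPa corresponds to the wall pushing the strut back by σL/E = 191×2300/(208×10³) = 2.112 mm.
So the gap has to take up the difference, g_min = δ_free − σL/E = 4.629 − 2.112 = 2.517 mm.

g ≈ 2.52 mm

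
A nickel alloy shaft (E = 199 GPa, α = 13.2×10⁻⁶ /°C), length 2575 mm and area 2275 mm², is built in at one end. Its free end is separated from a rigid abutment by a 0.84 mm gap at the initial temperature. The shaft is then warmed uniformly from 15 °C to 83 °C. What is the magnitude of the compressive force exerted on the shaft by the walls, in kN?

P ≈ 259 kN

Unrestrained expansion: δ_free = αΔT L = 13.2×10⁻⁶ × 68 × 2575 = 2.311 mm.
After closing the 0.84 mm clearance, 2.311 − 0.84 = 1.471 mm of expansion remains to be suppressed by the wall.
So σ = E(δ_free − g)/L = 199×10³ × 1.471/2575 = 113.7 MPa.
Force on the wall = σA = 113.7 × 2275 mm² = 258.7 kN.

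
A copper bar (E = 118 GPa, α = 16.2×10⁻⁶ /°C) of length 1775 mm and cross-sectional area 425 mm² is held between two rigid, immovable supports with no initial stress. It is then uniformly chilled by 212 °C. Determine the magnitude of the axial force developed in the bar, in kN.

P ≈ 172 kN (tensile)

The ends cannot move, so σ = EαΔT = 118×10³ × 16.2×10⁻⁶ × 212 = 405.3 MPa.
Then P = σA = 405.3 × 425 mm² = 172.2 kN, tensile.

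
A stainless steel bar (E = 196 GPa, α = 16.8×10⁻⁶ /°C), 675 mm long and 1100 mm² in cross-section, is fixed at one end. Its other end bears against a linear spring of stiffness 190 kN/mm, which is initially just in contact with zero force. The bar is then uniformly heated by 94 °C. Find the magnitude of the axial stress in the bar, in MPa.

σ ≈ 115 MPa (compressive)

The unrestrained thermal change is αΔT L = 16.8×10⁻⁶ × 94 × 675 = 1.066 mm.
With a force P in the spring, the elastic change of the bar is PL/(AE) and that of the spring is P/k; compatibility requires their sum to equal δ_free.
So P = δ_free / [L/(AE) + 1/k] = 1.066 / [ 675/(1100×196×10³) + 1/(190×10³) ].
P = 1.066 / 8.394×10⁻⁶ = 127000 N.
σ = P/A = 127000/1100 = 115.4 MPa.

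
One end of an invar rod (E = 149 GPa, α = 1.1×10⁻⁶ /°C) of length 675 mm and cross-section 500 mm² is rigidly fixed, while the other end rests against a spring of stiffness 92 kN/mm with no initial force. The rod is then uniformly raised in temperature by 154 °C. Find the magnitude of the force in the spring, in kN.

If the spring were absent the rod would lengthen by αΔT L = 1.1×10⁻⁶ × 154 × 675 = 0.1143 mm.
Let P be the compressive force at the spring. The rod shortens elastically by PL/(AE) and the spring compresses by P/k; together these equal δ_free.
P [ L/(AE) + 1/k ] = δ_free → P [ 675/(500×149×10³) + 1/(92×10³) ] = 0.1143.
P = 0.1143 / 1.993×10⁻⁵ = 5737 N.

P ≈ 5.74 kN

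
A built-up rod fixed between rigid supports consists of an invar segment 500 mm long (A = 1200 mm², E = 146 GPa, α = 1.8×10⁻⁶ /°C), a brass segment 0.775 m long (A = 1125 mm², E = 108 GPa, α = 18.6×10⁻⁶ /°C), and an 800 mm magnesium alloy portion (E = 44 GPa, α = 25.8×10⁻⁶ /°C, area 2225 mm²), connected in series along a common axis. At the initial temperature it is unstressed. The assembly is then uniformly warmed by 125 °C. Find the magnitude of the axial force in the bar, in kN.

P ≈ 258 kN (compressive)

If the supports were absent, the total length change would be Σ αᵢΔT Lᵢ = 1.8×10⁻⁶×125×500 + 18.6×10⁻⁶×125×775 + 25.8×10⁻⁶×125×800 = 4.494 mm.
The walls prevent any net length change, so an axial force P (same in every segment) develops. Compatibility: P · Σ Lᵢ/(AᵢEᵢ) = δ_free.
The series flexibility is Σ Lᵢ/(AᵢEᵢ) = 500/(1200×146×10³) + 775/(1125×108×10³) + 800/(2225×44×10³) = 1.74×10⁻⁵ mm/N.
Hence P = δ_free / Σ(L/AE) = 4.494/1.74×10⁻⁵ = 258.2 kN (compressive).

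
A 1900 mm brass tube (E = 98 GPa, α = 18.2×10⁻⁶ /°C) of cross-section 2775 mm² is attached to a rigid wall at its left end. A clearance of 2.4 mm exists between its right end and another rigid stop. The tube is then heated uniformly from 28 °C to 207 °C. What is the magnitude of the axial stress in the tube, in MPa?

σ ≈ 195 MPa (compressive)

Free thermal elongation = αΔT L = 18.2×10⁻⁶ × 179 × 1900 = 6.19 mm.
After closing the 2.4 mm clearance, 6.19 − 2.4 = 3.79 mm of expansion remains to be suppressed by the wall.
Compatibility: PL/(AE) = 3.79 mm, so σ = P/A = E × (3.79/1900) = 195.5 MPa.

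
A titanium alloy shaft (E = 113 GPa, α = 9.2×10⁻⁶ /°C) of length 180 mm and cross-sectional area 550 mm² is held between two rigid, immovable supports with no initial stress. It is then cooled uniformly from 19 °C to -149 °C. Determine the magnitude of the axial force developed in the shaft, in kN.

The ends cannot move, so σ = EαΔT = 113×10³ × 9.2×10⁻⁶ × 168 = 174.7 MPa.
Axial force P = σA = 174.7 × 550 = 96060 N = 96.06 kN, tensile.

P ≈ 96.1 kN (tensile)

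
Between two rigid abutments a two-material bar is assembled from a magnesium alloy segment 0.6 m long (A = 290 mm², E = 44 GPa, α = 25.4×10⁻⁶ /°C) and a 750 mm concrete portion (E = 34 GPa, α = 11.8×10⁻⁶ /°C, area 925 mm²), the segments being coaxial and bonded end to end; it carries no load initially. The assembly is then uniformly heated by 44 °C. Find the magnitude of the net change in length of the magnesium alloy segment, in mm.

Free thermal expansion of the whole bar: Σ αᵢΔT Lᵢ = 25.4×10⁻⁶×44×600 + 11.8×10⁻⁶×44×750 = 1.06 mm.
Since the ends are fixed, an axial force P builds up, equal in every segment, with P · Σ Lᵢ/(AᵢEᵢ) = δ_free.
The series flexibility is Σ Lᵢ/(AᵢEᵢ) = 600/(290×44×10³) + 750/(925×34×10³) = 7.087×10⁻⁵ mm/N.
P = 1.06 / 7.087×10⁻⁵ = 14960 N = 14.96 kN, compressive.
For the magnesium alloy segment, free thermal change = 25.4×10⁻⁶×44×600 = 0.6706 mm and elastic change from P = 14960×600/(290×44×10³) = 0.7033 mm; these oppose, so the net change is 0.0327 mm (segment shortens).

|ΔL| ≈ 0.0327 mm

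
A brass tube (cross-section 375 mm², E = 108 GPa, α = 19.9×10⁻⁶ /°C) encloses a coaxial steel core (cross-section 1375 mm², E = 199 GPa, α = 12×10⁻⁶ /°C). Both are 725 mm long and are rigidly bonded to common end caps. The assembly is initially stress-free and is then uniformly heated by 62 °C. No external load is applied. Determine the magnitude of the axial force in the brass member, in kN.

The brass has the larger α, so on heating it would change length more than the steel if both were free. The rigid plates force a common final length, so the brass is put into compression and the steel into tension, with equal and opposite forces P (no external load).
Equating the net (thermal + elastic) strains gives |α₁ − α₂|·ΔT = P·[1/(A₁E₁) + 1/(A₂E₂)].
|α₁ − α₂|·ΔT = 7.9×10⁻⁶ × 62 = 0.0004898.
1/(A₁E₁) + 1/(A₂E₂) = 1/(375×108×10³) + 1/(1375×199×10³) = 2.835×10⁻⁸ N⁻¹.
So P = 0.0004898 / 2.835×10⁻⁸ = 17.28 kN.

P ≈ 17.3 kN (compressive in the brass)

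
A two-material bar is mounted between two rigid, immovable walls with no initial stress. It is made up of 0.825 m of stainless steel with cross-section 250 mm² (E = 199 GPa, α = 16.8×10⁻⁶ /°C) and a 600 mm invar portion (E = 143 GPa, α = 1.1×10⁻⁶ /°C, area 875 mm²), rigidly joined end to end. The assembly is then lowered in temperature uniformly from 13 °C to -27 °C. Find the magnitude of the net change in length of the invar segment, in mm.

|ΔL| ≈ 0.104 mm

If the supports were absent, the total length change would be Σ αᵢΔT Lᵢ = 16.8×10⁻⁶×40×825 + 1.1×10⁻⁶×40×600 = 0.5808 mm.
The rigid supports impose zero overall length change; the single axial force P common to all segments must satisfy P Σ Lᵢ/(AᵢEᵢ) = δ_free.
Σ Lᵢ/(AᵢEᵢ) = 825/(250×199×10³) + 600/(875×143×10³) = 2.138×10⁻⁵ mm/N.
So P = 0.5808 / 2.138×10⁻⁵ = 27.17 kN, tensile.
For the invar segment, free thermal change = 1.1×10⁻⁶×40×600 = 0.0264 mm and elastic change from P = 27170×600/(875×143×10³) = 0.1303 mm; these oppose, so the net change is 0.104 mm (segment lengthens).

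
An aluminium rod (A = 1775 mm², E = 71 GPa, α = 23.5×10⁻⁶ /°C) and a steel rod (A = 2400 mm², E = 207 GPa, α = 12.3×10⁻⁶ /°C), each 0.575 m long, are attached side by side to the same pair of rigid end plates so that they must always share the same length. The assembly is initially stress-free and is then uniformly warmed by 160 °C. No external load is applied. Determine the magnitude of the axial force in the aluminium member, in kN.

The aluminium has the larger α, so on heating it would change length more than the steel if both were free. The rigid plates force a common final length, so the aluminium is put into compression and the steel into tension, with equal and opposite forces P (no external load).
Setting the final lengths equal and cancelling L: (α₁ − α₂)ΔT = P/(A₁E₁) + P/(A₂E₂).
|α₁ − α₂|·ΔT = 11.2×10⁻⁶ × 160 = 0.001792.
1/(A₁E₁) + 1/(A₂E₂) = 1/(1775×71×10³) + 1/(2400×207×10³) = 9.948×10⁻⁹ N⁻¹.
So P = 0.001792 / 9.948×10⁻⁹ = 180.1 kN.

P ≈ 180 kN (compressive in the aluminium)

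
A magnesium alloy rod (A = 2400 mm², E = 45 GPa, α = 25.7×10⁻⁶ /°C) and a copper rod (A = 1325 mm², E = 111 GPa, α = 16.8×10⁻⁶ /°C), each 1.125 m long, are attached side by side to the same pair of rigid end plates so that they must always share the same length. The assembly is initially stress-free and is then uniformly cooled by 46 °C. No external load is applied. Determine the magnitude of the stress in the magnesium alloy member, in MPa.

σ ≈ 10.6 MPa (tensile)

Equilibrium of a rigid end plate with no external load gives equal and opposite internal forces ±P in the two members. Since α_{magnesium alloy} > α_{copper}, cooling drives the magnesium alloy into tension and the copper into compression.
Setting the final lengths equal and cancelling L: (α₁ − α₂)ΔT = P/(A₁E₁) + P/(A₂E₂).
|α₁ − α₂|·ΔT = 8.9×10⁻⁶ × 46 = 0.0004094.
1/(A₁E₁) + 1/(A₂E₂) = 1/(2400×45×10³) + 1/(1325×111×10³) = 1.606×10⁻⁸ N⁻¹.
P = 0.0004094 / 1.606×10⁻⁸ = 25490 N = 25.49 kN.
σ_{magnesium alloy} = P/A₁ = 25490/2400 = 10.62 MPa, tensile.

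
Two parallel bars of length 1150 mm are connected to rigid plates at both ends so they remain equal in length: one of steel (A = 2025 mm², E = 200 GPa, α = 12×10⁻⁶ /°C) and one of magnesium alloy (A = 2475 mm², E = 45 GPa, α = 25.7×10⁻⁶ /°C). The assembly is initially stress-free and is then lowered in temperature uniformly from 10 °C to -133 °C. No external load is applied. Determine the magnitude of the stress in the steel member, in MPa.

σ ≈ 84.5 MPa (compressive)

Both members must finish at the same length. With the larger α, the magnesium alloy tends to over-contract; the plates restrain it, putting the magnesium alloy in tension and the steel in compression. With no external load the two internal forces are equal and opposite, magnitude P.
Compatibility of the two members (thermal + elastic change equal): (α₁ − α₂)ΔT = P·[1/(A₁E₁) + 1/(A₂E₂)].
|α₁ − α₂|·ΔT = 13.7×10⁻⁶ × 143 = 0.001959.
1/(A₁E₁) + 1/(A₂E₂) = 1/(2025×200×10³) + 1/(2475×45×10³) = 1.145×10⁻⁸ N⁻¹.
So P = 0.001959 / 1.145×10⁻⁸ = 171.1 kN.
σ_{steel} = P/A₁ = 171100/2025 = 84.51 MPa, compressive.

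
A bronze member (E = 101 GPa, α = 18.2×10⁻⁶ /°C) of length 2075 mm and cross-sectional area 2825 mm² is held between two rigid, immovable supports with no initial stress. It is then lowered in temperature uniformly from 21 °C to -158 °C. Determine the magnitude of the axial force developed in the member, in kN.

P ≈ 930 kN (tensile)

With zero net strain, σ = E·αΔT = 101 GPa × 18.2×10⁻⁶ × 179 = 329 MPa.
P = AEαΔT = 2825 × 101×10³ × 18.2×10⁻⁶ × 179 = 929.5 kN (tensile).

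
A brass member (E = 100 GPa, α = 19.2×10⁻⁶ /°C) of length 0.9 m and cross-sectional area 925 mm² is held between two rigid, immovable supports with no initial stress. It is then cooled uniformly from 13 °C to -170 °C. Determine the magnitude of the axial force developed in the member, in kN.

With zero net strain, σ = E·αΔT = 100 GPa × 19.2×10⁻⁶ × 183 = 351.4 MPa.
P = AEαΔT = 925 × 100×10³ × 19.2×10⁻⁶ × 183 = 325 kN (tensile).

P ≈ 325 kN (tensile)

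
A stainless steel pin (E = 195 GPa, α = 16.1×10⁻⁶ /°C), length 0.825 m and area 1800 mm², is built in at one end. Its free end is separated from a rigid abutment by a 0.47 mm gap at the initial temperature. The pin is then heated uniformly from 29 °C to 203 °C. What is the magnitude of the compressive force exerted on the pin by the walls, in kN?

Free thermal elongation = αΔT L = 16.1×10⁻⁶ × 174 × 825 = 2.311 mm.
The gap closes (δ_free > 0.47 mm) and the wall then resists a further 2.311 − 0.47 = 1.841 mm of expansion.
So σ = E(δ_free − g)/L = 195×10³ × 1.841/825 = 435.2 MPa.
P = σA = 435.2 × 1800 = 783.3 kN.

P ≈ 783 kN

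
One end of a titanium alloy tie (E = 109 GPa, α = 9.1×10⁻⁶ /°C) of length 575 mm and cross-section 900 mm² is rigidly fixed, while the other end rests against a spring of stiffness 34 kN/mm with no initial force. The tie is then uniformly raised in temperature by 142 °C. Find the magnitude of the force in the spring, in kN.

P ≈ 21.1 kN

Free thermal expansion: δ_free = αΔT L = 9.1×10⁻⁶ × 142 × 575 = 0.743 mm.
Let P be the compressive force at the spring. The tie shortens elastically by PL/(AE) and the spring compresses by P/k; together these equal δ_free.
So P = δ_free / [L/(AE) + 1/k] = 0.743 / [ 575/(900×109×10³) + 1/(34×10³) ].
P = 0.743 / 3.527×10⁻⁵ = 21060 N.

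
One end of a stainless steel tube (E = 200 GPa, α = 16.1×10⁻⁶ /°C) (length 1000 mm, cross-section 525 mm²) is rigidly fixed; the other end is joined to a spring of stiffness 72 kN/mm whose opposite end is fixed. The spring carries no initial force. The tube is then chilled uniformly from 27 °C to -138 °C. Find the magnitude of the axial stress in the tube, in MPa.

σ ≈ 216 MPa (tensile)

If the spring were absent the tube would shorten by αΔT L = 16.1×10⁻⁶ × 165 × 1000 = 2.657 mm.
Let P be the tensile force in the spring. The tube extends elastically by PL/(AE) and the spring stretches by P/k; together these equal δ_free.
P [ L/(AE) + 1/k ] = δ_free → P [ 1000/(525×200×10³) + 1/(72×10³) ] = 2.657.
P = 2.657 / 2.341×10⁻⁵ = 113500 N.
σ = P/A = 113500/525 = 216.1 MPa.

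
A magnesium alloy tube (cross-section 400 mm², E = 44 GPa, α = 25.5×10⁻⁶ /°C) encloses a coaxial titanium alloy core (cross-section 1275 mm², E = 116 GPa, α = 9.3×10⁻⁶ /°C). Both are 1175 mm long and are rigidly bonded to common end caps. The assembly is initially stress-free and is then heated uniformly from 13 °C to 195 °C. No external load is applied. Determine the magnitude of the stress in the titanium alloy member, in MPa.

σ ≈ 36.4 MPa (tensile)

The magnesium alloy has the larger α, so on heating it would change length more than the titanium alloy if both were free. The rigid plates force a common final length, so the magnesium alloy is put into compression and the titanium alloy into tension, with equal and opposite forces P (no external load).
Setting the final lengths equal and cancelling L: (α₁ − α₂)ΔT = P/(A₁E₁) + P/(A₂E₂).
|α₁ − α₂|·ΔT = 16.2×10⁻⁶ × 182 = 0.002948.
1/(A₁E₁) + 1/(A₂E₂) = 1/(400×44×10³) + 1/(1275×116×10³) = 6.358×10⁻⁸ N⁻¹.
P = 0.002948 / 6.358×10⁻⁸ = 46370 N = 46.37 kN.
σ_{titanium alloy} = P/A₂ = 46370/1275 = 36.37 MPa, tensile.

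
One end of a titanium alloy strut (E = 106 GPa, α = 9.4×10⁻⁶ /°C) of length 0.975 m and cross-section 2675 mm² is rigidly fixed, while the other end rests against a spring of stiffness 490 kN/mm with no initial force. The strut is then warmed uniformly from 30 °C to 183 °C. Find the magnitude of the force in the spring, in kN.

P ≈ 256 kN

Free thermal expansion: δ_free = αΔT L = 9.4×10⁻⁶ × 153 × 975 = 1.402 mm.
With a force P in the spring, the elastic change of the strut is PL/(AE) and that of the spring is P/k; compatibility requires their sum to equal δ_free.
So P = δ_free / [L/(AE) + 1/k] = 1.402 / [ 975/(2675×106×10³) + 1/(490×10³) ].
P = 1.402 / 5.479×10⁻⁶ = 255900 N.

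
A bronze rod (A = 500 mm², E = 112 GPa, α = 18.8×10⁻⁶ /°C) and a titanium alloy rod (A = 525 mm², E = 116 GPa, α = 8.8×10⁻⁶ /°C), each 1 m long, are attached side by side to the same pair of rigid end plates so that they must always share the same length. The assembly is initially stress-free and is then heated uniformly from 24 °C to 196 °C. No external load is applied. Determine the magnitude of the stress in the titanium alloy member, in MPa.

Both members must finish at the same length. With the larger α, the bronze tends to over-expand; the plates restrain it, putting the bronze in compression and the titanium alloy in tension. With no external load the two internal forces are equal and opposite, magnitude P.
Setting the final lengths equal and cancelling L: (α₁ − α₂)ΔT = P/(A₁E₁) + P/(A₂E₂).
|α₁ − α₂|·ΔT = 10×10⁻⁶ × 172 = 0.00172.
1/(A₁E₁) + 1/(A₂E₂) = 1/(500×112×10³) + 1/(525×116×10³) = 3.428×10⁻⁸ N⁻¹.
So P = 0.00172 / 3.428×10⁻⁸ = 50.18 kN.
σ_{titanium alloy} = P/A₂ = 50180/525 = 95.58 MPa, tensile.

σ ≈ 95.6 MPa (tensile)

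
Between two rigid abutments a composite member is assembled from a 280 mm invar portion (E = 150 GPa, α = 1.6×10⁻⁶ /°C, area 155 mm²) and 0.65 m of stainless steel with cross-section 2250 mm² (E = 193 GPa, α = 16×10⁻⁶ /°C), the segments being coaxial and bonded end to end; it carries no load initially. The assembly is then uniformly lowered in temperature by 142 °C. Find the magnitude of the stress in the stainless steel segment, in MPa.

Free thermal contraction of the whole bar: Σ αᵢΔT Lᵢ = 1.6×10⁻⁶×142×280 + 16×10⁻⁶×142×650 = 1.54 mm.
The rigid supports impose zero overall length change; the single axial force P common to all segments must satisfy P Σ Lᵢ/(AᵢEᵢ) = δ_free.
The series flexibility is Σ Lᵢ/(AᵢEᵢ) = 280/(155×150×10³) + 650/(2250×193×10³) = 1.354×10⁻⁵ mm/N.
P = 1.54 / 1.354×10⁻⁵ = 113800 N = 113.8 kN, tensile.
σ_{stainless steel} = P / A = 113800 / 2250 = 50.56 MPa.

σ ≈ 50.6 MPa (tensile)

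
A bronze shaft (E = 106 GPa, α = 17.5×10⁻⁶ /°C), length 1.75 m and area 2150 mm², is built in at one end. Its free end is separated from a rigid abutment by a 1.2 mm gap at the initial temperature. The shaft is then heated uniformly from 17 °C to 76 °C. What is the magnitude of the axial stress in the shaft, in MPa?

If the wall were absent the shaft would grow by αΔT L = 17.5×10⁻⁶ × 59 × 1750 = 1.807 mm.
After closing the 1.2 mm clearance, 1.807 − 1.2 = 0.6069 mm of expansion remains to be suppressed by the wall.
That suppressed elongation corresponds to σ = E·Δ/L = 106×10³ × 0.6069/1750 = 36.76 MPa.

σ ≈ 36.8 MPa (compressive)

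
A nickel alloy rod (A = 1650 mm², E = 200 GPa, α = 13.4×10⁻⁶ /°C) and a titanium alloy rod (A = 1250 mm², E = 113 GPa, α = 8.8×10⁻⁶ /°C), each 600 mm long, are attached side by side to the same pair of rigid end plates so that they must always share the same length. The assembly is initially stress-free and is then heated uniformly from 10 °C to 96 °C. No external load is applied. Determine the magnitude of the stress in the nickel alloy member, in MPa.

The nickel alloy has the larger α, so on heating it would change length more than the titanium alloy if both were free. The rigid plates force a common final length, so the nickel alloy is put into compression and the titanium alloy into tension, with equal and opposite forces P (no external load).
Setting the final lengths equal and cancelling L: (α₁ − α₂)ΔT = P/(A₁E₁) + P/(A₂E₂).
|α₁ − α₂|·ΔT = 4.6×10⁻⁶ × 86 = 0.0003956.
1/(A₁E₁) + 1/(A₂E₂) = 1/(1650×200×10³) + 1/(1250×113×10³) = 1.011×10⁻⁸ N⁻¹.
P = 0.0003956 / 1.011×10⁻⁸ = 39130 N = 39.13 kN.
σ_{nickel alloy} = P/A₁ = 39130/1650 = 23.72 MPa, compressive.

σ ≈ 23.7 MPa (compressive)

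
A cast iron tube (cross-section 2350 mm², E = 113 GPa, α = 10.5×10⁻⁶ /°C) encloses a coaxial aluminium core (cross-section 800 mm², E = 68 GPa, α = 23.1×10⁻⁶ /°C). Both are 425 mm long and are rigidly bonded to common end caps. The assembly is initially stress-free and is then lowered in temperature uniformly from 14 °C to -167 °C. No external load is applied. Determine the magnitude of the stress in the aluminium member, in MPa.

Equilibrium of a rigid end plate with no external load gives equal and opposite internal forces ±P in the two members. Since α_{aluminium} > α_{cast iron}, cooling drives the aluminium into tension and the cast iron into compression.
Compatibility of the two members (thermal + elastic change equal): (α₁ − α₂)ΔT = P·[1/(A₁E₁) + 1/(A₂E₂)].
|α₁ − α₂|·ΔT = 12.6×10⁻⁶ × 181 = 0.002281.
1/(A₁E₁) + 1/(A₂E₂) = 1/(2350×113×10³) + 1/(800×68×10³) = 2.215×10⁻⁸ N⁻¹.
So P = 0.002281 / 2.215×10⁻⁸ = 103 kN.
σ_{aluminium} = P/A₂ = 103000/800 = 128.7 MPa, tensile.

σ ≈ 129 MPa (tensile)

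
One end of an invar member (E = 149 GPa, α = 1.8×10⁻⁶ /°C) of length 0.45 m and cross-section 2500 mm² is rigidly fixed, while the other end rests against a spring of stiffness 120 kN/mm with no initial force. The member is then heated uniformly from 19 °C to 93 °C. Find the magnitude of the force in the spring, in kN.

P ≈ 6.28 kN

Free thermal expansion: δ_free = αΔT L = 1.8×10⁻⁶ × 74 × 450 = 0.05994 mm.
Let P be the compressive force at the spring. The member shortens elastically by PL/(AE) and the spring compresses by P/k; together these equal δ_free.
So P = δ_free / [L/(AE) + 1/k] = 0.05994 / [ 450/(2500×149×10³) + 1/(120×10³) ].
P = 0.05994 / 9.541×10⁻⁶ = 6282 N.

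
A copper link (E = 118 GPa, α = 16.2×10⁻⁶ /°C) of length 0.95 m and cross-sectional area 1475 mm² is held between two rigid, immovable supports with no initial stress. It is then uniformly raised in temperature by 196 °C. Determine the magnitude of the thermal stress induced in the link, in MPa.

The supports are rigid, so the total axial strain is zero. The restrained thermal strain is ε = αΔT = 16.2×10⁻⁶ × 196 = 3175.2×10⁻⁶.
The stress required to suppress this strain is σ = Eε = 118×10³ × 3175.2×10⁻⁶ = 374.7 MPa, compressive since the link is trying to expand.

σ ≈ 375 MPa (compressive)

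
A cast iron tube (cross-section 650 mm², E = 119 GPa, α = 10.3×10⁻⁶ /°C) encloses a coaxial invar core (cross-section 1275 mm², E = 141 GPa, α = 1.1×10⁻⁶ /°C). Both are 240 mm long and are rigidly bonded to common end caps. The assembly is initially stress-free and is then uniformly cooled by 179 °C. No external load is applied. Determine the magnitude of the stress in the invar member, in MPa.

σ ≈ 69.9 MPa (compressive)

Equilibrium of a rigid end plate with no external load gives equal and opposite internal forces ±P in the two members. Since α_{cast iron} > α_{invar}, cooling drives the cast iron into tension and the invar into compression.
Equating the net (thermal + elastic) strains gives |α₁ − α₂|·ΔT = P·[1/(A₁E₁) + 1/(A₂E₂)].
|α₁ − α₂|·ΔT = 9.2×10⁻⁶ × 179 = 0.001647.
1/(A₁E₁) + 1/(A₂E₂) = 1/(650×119×10³) + 1/(1275×141×10³) = 1.849×10⁻⁸ N⁻¹.
P = 0.001647 / 1.849×10⁻⁸ = 89060 N = 89.06 kN.
σ_{invar} = P/A₂ = 89060/1275 = 69.85 MPa, compressive.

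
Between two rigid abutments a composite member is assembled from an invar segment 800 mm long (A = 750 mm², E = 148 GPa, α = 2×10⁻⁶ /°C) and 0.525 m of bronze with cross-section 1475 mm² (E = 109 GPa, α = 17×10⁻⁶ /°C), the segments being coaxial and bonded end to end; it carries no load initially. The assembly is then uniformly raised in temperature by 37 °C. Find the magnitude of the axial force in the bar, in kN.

P ≈ 37.2 kN (compressive)

With the walls removed the bar would change length by δ_free = Σ αᵢΔT Lᵢ = 2×10⁻⁶×37×800 + 17×10⁻⁶×37×525 = 0.3894 mm.
Since the ends are fixed, an axial force P builds up, equal in every segment, with P · Σ Lᵢ/(AᵢEᵢ) = δ_free.
Σ Lᵢ/(AᵢEᵢ) = 800/(750×148×10³) + 525/(1475×109×10³) = 1.047×10⁻⁵ mm/N.
So P = 0.3894 / 1.047×10⁻⁵ = 37.18 kN, compressive.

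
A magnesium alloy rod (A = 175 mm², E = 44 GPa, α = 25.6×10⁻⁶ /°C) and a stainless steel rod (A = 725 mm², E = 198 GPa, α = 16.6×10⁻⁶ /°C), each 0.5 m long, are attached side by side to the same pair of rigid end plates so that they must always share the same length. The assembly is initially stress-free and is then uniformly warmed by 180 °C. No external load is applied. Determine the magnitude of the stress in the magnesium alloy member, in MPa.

Equilibrium of a rigid end plate with no external load gives equal and opposite internal forces ±P in the two members. Since α_{magnesium alloy} > α_{stainless steel}, heating drives the magnesium alloy into compression and the stainless steel into tension.
Compatibility of the two members (thermal + elastic change equal): (α₁ − α₂)ΔT = P·[1/(A₁E₁) + 1/(A₂E₂)].
|α₁ − α₂|·ΔT = 9×10⁻⁶ × 180 = 0.00162.
1/(A₁E₁) + 1/(A₂E₂) = 1/(175×44×10³) + 1/(725×198×10³) = 1.368×10⁻⁷ N⁻¹.
So P = 0.00162 / 1.368×10⁻⁷ = 11.84 kN.
σ_{magnesium alloy} = P/A₁ = 11840/175 = 67.65 MPa, compressive.

σ ≈ 67.7 MPa (compressive)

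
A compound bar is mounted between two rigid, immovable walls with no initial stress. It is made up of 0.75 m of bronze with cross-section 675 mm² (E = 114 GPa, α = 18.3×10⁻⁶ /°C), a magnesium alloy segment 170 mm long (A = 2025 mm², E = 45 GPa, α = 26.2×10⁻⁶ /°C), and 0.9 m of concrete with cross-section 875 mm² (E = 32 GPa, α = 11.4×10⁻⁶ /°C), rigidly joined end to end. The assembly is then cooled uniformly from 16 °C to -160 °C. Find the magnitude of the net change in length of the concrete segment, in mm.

With the walls removed the bar would change length by δ_free = Σ αᵢΔT Lᵢ = 18.3×10⁻⁶×176×750 + 26.2×10⁻⁶×176×170 + 11.4×10⁻⁶×176×900 = 5.005 mm.
Since the ends are fixed, an axial force P builds up, equal in every segment, with P · Σ Lᵢ/(AᵢEᵢ) = δ_free.
Σ Lᵢ/(AᵢEᵢ) = 750/(675×114×10³) + 170/(2025×45×10³) + 900/(875×32×10³) = 4.376×10⁻⁵ mm/N.
So P = 5.005 / 4.376×10⁻⁵ = 114.4 kN, tensile.
For the concrete segment, free thermal change = 11.4×10⁻⁶×176×900 = 1.806 mm and elastic change from P = 114400×900/(875×32×10³) = 3.677 mm; these oppose, so the net change is 1.87 mm (segment lengthens).

|ΔL| ≈ 1.87 mm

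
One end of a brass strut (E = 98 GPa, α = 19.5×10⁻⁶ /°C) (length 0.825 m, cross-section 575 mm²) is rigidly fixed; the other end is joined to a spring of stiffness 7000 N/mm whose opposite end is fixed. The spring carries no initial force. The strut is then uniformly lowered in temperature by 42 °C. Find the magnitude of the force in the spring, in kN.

P ≈ 4.29 kN

Free thermal contraction: δ_free = αΔT L = 19.5×10⁻⁶ × 42 × 825 = 0.6757 mm.
Let P be the tensile force in the spring. The strut extends elastically by PL/(AE) and the spring stretches by P/k; together these equal δ_free.
So P = δ_free / [L/(AE) + 1/k] = 0.6757 / [ 825/(575×98×10³) + 1/(7000) ].
P = 0.6757 / 0.0001575 = 4290 N.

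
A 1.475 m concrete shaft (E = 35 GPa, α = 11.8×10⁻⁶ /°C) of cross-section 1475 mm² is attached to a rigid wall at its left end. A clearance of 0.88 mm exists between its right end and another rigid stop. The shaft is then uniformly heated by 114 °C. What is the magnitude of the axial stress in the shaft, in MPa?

σ ≈ 26.2 MPa (compressive)

If the wall were absent the shaft would grow by αΔT L = 11.8×10⁻⁶ × 114 × 1475 = 1.984 mm.
The gap closes (δ_free > 0.88 mm) and the wall then resists a further 1.984 − 0.88 = 1.104 mm of expansion.
That suppressed elongation corresponds to σ = E·Δ/L = 35×10³ × 1.104/1475 = 26.2 MPa.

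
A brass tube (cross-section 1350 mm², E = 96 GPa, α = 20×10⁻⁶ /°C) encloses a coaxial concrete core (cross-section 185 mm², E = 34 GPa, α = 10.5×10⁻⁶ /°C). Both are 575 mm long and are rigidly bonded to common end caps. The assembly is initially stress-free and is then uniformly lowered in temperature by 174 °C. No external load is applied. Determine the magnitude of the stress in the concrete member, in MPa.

The brass has the larger α, so on cooling it would change length more than the concrete if both were free. The rigid plates force a common final length, so the brass is put into tension and the concrete into compression, with equal and opposite forces P (no external load).
Compatibility of the two members (thermal + elastic change equal): (α₁ − α₂)ΔT = P·[1/(A₁E₁) + 1/(A₂E₂)].
|α₁ − α₂|·ΔT = 9.5×10⁻⁶ × 174 = 0.001653.
1/(A₁E₁) + 1/(A₂E₂) = 1/(1350×96×10³) + 1/(185×34×10³) = 1.667×10⁻⁷ N⁻¹.
So P = 0.001653 / 1.667×10⁻⁷ = 9.916 kN.
σ_{concrete} = P/A₂ = 9916/185 = 53.6 MPa, compressive.

σ ≈ 53.6 MPa (compressive)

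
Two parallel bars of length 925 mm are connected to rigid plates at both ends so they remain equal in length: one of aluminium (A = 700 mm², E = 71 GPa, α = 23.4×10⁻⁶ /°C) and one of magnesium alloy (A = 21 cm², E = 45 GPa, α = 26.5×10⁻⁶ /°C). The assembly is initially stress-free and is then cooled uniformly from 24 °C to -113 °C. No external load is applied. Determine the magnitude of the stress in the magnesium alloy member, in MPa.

The magnesium alloy has the larger α, so on cooling it would change length more than the aluminium if both were free. The rigid plates force a common final length, so the magnesium alloy is put into tension and the aluminium into compression, with equal and opposite forces P (no external load).
Compatibility of the two members (thermal + elastic change equal): (α₁ − α₂)ΔT = P·[1/(A₁E₁) + 1/(A₂E₂)].
|α₁ − α₂|·ΔT = 3.1×10⁻⁶ × 137 = 0.0004247.
1/(A₁E₁) + 1/(A₂E₂) = 1/(700×71×10³) + 1/(2100×45×10³) = 3.07×10⁻⁸ N⁻¹.
P = 0.0004247 / 3.07×10⁻⁸ = 13830 N = 13.83 kN.
σ_{magnesium alloy} = P/A₂ = 13830/2100 = 6.587 MPa, tensile.

σ ≈ 6.59 MPa (tensile)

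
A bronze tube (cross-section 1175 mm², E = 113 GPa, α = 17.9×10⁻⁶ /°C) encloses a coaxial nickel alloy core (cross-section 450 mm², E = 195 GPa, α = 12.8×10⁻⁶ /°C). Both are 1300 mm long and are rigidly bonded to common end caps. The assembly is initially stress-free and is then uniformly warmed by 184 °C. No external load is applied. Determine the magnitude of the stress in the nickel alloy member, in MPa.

The bronze has the larger α, so on heating it would change length more than the nickel alloy if both were free. The rigid plates force a common final length, so the bronze is put into compression and the nickel alloy into tension, with equal and opposite forces P (no external load).
Compatibility of the two members (thermal + elastic change equal): (α₁ − α₂)ΔT = P·[1/(A₁E₁) + 1/(A₂E₂)].
|α₁ − α₂|·ΔT = 5.1×10⁻⁶ × 184 = 0.0009384.
1/(A₁E₁) + 1/(A₂E₂) = 1/(1175×113×10³) + 1/(450×195×10³) = 1.893×10⁻⁸ N⁻¹.
P = 0.0009384 / 1.893×10⁻⁸ = 49580 N = 49.58 kN.
σ_{nickel alloy} = P/A₂ = 49580/450 = 110.2 MPa, tensile.

σ ≈ 110 MPa (tensile)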